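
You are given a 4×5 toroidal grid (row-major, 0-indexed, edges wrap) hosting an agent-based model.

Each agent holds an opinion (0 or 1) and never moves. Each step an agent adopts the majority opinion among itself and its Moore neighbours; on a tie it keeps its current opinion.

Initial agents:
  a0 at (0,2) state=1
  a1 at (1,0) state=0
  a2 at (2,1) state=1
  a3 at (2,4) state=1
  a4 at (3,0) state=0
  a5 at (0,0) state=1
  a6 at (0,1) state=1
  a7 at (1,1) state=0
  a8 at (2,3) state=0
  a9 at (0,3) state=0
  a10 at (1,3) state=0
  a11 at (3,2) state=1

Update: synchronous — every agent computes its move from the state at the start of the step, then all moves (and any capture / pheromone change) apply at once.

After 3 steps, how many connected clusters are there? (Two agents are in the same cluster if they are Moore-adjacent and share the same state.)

2

t=1: a0@(0,2):1 a1@(1,0):1 a2@(2,1):0 a3@(2,4):0 a4@(3,0):1 a5@(0,0):0 a6@(0,1):1 a7@(1,1):1 a8@(2,3):0 a9@(0,3):0 a10@(1,3):0 a11@(3,2):1
t=2: a0@(0,2):1 a1@(1,0):1 a2@(2,1):1 a3@(2,4):0 a4@(3,0):0 a5@(0,0):1 a6@(0,1):1 a7@(1,1):1 a8@(2,3):0 a9@(0,3):0 a10@(1,3):0 a11@(3,2):1
t=3: a0@(0,2):1 a1@(1,0):1 a2@(2,1):1 a3@(2,4):0 a4@(3,0):1 a5@(0,0):1 a6@(0,1):1 a7@(1,1):1 a8@(2,3):0 a9@(0,3):0 a10@(1,3):0 a11@(3,2):1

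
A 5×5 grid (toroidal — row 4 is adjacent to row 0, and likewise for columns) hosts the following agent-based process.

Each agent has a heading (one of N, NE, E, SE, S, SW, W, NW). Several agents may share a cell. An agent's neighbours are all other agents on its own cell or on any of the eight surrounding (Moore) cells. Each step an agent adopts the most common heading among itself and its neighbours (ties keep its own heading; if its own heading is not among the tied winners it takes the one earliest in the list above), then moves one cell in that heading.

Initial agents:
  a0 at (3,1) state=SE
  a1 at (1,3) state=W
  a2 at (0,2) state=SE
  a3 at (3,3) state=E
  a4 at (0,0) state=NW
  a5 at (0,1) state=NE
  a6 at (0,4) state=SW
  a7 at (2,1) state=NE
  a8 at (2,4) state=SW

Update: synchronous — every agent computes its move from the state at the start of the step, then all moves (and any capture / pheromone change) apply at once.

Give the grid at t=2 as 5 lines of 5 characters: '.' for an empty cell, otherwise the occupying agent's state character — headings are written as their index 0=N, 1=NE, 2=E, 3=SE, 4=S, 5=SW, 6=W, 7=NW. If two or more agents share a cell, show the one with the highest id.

...3.
.....
.55..
25.1.
..5..

t=1: a0@(4,2):SE a1@(2,2):SW a2@(1,3):SE a3@(3,4):E a4@(4,4):NW a5@(4,2):NE a6@(1,3):SW a7@(1,2):NE a8@(3,3):SW
t=2: a0@(0,3):SE a1@(3,1):SW a2@(2,2):SW a3@(3,0):E a4@(3,3):NW a5@(3,3):NE a6@(2,2):SW a7@(2,1):SW a8@(4,2):SW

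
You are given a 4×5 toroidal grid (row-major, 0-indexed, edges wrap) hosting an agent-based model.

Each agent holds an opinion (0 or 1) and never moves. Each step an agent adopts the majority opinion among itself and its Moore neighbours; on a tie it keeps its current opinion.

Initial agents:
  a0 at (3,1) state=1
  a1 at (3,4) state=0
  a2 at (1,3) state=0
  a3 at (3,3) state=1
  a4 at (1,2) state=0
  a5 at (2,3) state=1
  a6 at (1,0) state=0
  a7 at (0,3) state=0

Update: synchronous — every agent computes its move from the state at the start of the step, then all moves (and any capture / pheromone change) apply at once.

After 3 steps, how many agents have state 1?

1

t=1: a0@(3,1):1 a1@(3,4):0 a2@(1,3):0 a3@(3,3):1 a4@(1,2):0 a5@(2,3):0 a6@(1,0):0 a7@(0,3):0
t=2: a0@(3,1):1 a1@(3,4):0 a2@(1,3):0 a3@(3,3):0 a4@(1,2):0 a5@(2,3):0 a6@(1,0):0 a7@(0,3):0
t=3: (unchanged — steady state)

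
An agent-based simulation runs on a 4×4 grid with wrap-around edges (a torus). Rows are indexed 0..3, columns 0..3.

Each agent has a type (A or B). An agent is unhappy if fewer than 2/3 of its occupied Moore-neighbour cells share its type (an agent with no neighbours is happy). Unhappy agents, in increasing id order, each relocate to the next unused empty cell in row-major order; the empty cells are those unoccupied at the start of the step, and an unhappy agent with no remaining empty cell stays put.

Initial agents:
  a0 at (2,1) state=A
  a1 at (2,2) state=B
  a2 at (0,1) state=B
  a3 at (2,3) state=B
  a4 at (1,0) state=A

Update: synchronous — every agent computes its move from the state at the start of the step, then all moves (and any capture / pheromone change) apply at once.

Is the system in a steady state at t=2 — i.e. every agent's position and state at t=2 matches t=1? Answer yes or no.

t=1: a0@(0,0):A a1@(0,2):B a2@(0,3):B a3@(1,1):B a4@(1,2):A
t=2: a0@(0,1):A a1@(0,2):B a2@(1,0):B a3@(1,3):B a4@(2,0):A

no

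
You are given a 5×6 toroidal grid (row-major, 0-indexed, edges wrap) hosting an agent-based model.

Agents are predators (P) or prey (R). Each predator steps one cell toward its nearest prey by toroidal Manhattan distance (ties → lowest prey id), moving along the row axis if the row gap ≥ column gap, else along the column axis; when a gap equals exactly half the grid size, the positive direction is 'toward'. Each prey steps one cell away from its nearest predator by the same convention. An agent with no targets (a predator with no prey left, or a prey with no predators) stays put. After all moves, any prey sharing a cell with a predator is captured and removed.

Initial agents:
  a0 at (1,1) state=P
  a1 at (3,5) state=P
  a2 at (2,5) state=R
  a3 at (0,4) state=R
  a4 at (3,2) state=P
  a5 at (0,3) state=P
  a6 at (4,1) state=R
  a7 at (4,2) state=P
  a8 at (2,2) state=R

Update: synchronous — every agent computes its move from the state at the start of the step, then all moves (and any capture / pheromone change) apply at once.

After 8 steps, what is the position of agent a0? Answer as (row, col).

(4, 0)

t=1: a0@(0,1):P a1@(2,5):P a2@(1,5):R a3@(0,5):R a4@(2,2):P a5@(0,4):P a6@(4,0):R a7@(4,1):P a8@(1,2):R
t=2: a0@(0,0):P a1@(1,5):P a4@(1,2):P a5@(0,5):P a6@(4,5):R a7@(4,0):P a8@(0,2):R
t=3: a0@(4,0):P a1@(0,5):P a4@(0,2):P a5@(4,5):P a6@(3,5):R a7@(4,5):P a8@(4,2):R
t=4: a0@(3,0):P a1@(4,5):P a4@(4,2):P a5@(3,5):P a6@(2,5):R a7@(3,5):P a8@(3,2):R
t=5: a0@(2,0):P a1@(3,5):P a4@(3,2):P a5@(2,5):P a6@(1,5):R a7@(2,5):P a8@(2,2):R
t=6: a0@(1,0):P a1@(2,5):P a4@(2,2):P a5@(1,5):P a6@(0,5):R a7@(1,5):P a8@(1,2):R
t=7: a0@(0,0):P a1@(1,5):P a4@(1,2):P a5@(0,5):P a6@(4,5):R a7@(0,5):P a8@(0,2):R
t=8: a0@(4,0):P a1@(0,5):P a4@(0,2):P a5@(4,5):P a6@(3,5):R a7@(4,5):P a8@(4,2):R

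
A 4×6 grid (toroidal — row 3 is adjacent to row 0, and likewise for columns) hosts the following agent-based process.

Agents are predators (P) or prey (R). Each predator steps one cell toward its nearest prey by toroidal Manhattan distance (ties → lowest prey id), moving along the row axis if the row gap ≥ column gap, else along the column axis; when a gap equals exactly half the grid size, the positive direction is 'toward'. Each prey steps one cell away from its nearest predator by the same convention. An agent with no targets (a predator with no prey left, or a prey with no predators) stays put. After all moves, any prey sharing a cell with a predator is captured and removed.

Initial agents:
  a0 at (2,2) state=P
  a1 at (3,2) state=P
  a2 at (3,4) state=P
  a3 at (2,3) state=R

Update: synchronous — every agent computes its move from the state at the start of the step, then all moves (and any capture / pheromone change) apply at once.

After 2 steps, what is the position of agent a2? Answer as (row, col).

t=1: a0@(2,3):P a1@(2,2):P a2@(2,4):P
t=2: (unchanged — steady state)

(2, 4)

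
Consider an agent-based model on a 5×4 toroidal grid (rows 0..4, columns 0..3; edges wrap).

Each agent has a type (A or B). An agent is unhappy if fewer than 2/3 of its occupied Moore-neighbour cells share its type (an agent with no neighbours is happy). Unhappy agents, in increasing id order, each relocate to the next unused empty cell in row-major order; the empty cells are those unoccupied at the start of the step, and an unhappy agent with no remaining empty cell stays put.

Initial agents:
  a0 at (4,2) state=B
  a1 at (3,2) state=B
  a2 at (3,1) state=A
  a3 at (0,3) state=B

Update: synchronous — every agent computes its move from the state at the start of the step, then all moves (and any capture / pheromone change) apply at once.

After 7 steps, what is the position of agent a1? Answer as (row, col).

t=1: a0@(4,2):B a1@(0,0):B a2@(0,1):A a3@(0,3):B
t=2: a0@(0,2):B a1@(1,0):B a2@(1,1):A a3@(0,3):B
t=3: a0@(0,0):B a1@(0,1):B a2@(1,2):A a3@(0,3):B
t=4: a0@(0,0):B a1@(0,2):B a2@(1,0):A a3@(1,1):B
t=5: a0@(0,1):B a1@(0,2):B a2@(0,3):A a3@(1,1):B
t=6: a0@(0,1):B a1@(0,2):B a2@(0,0):A a3@(1,1):B
t=7: a0@(0,1):B a1@(0,2):B a2@(0,3):A a3@(1,1):B

(0, 2)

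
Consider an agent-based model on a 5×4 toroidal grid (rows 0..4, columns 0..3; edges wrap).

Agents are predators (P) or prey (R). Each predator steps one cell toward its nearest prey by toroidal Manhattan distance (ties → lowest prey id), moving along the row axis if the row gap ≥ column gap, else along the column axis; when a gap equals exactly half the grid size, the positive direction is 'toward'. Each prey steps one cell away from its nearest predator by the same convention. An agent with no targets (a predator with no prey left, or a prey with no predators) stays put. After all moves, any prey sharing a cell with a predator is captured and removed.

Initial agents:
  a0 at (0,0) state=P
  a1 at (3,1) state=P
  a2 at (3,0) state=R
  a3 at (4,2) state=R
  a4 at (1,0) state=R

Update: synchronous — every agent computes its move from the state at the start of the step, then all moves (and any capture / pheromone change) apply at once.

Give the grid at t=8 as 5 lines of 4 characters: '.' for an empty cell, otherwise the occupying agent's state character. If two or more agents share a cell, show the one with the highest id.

t=1: a0@(1,0):P a1@(3,0):P a2@(3,3):R a3@(0,2):R a4@(2,0):R
t=2: a0@(2,0):P a1@(3,3):P a2@(3,2):R a3@(0,1):R a4@(3,0):R
t=3: a0@(3,0):P a1@(3,2):P a2@(3,1):R a3@(4,1):R a4@(4,0):R
t=4: a0@(3,1):P a1@(3,1):P a2@(3,2):R a3@(0,1):R a4@(0,0):R
t=5: a0@(3,2):P a1@(3,2):P a2@(3,3):R a3@(1,1):R a4@(1,0):R
t=6: a0@(3,3):P a1@(3,3):P a2@(3,0):R a3@(0,1):R a4@(0,0):R
t=7: a0@(3,0):P a1@(3,0):P a2@(3,1):R a3@(1,1):R a4@(1,0):R
t=8: a0@(3,1):P a1@(3,1):P a2@(3,2):R a3@(0,1):R a4@(0,0):R

RR..
....
....
.PR.
....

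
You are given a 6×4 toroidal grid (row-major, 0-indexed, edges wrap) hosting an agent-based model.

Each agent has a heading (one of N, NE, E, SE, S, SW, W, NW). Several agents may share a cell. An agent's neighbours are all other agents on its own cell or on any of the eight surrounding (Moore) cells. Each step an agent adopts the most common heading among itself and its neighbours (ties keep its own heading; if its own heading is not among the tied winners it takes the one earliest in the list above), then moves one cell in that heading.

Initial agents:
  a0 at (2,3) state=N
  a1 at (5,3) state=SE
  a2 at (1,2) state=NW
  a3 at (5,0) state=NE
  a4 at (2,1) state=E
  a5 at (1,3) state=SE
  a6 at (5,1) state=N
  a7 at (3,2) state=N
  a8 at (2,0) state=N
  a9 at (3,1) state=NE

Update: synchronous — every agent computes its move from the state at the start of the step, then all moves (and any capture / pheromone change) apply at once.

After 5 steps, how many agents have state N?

t=1: a0@(1,3):N a1@(0,0):SE a2@(0,1):NW a3@(4,1):NE a4@(1,1):N a5@(0,3):N a6@(4,1):N a7@(2,2):N a8@(1,0):N a9@(2,1):N
t=2: a0@(0,3):N a1@(5,0):N a2@(5,1):N a3@(3,2):NE a4@(0,1):N a5@(5,3):N a6@(3,1):N a7@(1,2):N a8@(0,0):N a9@(1,1):N
t=3: a0@(5,3):N a1@(4,0):N a2@(4,1):N a3@(2,3):NE a4@(5,1):N a5@(4,3):N a6@(2,1):N a7@(0,2):N a8@(5,0):N a9@(0,1):N
t=4: a0@(4,3):N a1@(3,0):N a2@(3,1):N a3@(1,0):NE a4@(4,1):N a5@(3,3):N a6@(1,1):N a7@(5,2):N a8@(4,0):N a9@(5,1):N
t=5: a0@(3,3):N a1@(2,0):N a2@(2,1):N a3@(0,1):NE a4@(3,1):N a5@(2,3):N a6@(0,1):N a7@(4,2):N a8@(3,0):N a9@(4,1):N

9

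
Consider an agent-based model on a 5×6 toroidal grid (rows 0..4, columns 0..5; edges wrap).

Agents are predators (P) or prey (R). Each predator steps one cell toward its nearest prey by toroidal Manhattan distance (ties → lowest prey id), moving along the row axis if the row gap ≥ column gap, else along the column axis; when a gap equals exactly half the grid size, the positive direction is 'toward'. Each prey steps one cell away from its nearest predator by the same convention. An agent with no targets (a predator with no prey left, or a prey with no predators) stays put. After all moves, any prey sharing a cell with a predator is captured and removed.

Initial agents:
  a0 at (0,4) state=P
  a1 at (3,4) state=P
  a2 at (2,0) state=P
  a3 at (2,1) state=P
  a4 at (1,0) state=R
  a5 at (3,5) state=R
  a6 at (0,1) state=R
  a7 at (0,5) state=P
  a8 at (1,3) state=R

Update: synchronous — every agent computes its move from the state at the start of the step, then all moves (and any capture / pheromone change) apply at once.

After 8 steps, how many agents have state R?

3

t=1: a0@(1,4):P a1@(3,5):P a2@(1,0):P a3@(1,1):P a4@(0,0):R a5@(3,0):R a6@(4,1):R a7@(1,5):P a8@(2,3):R
t=2: a0@(2,4):P a1@(3,0):P a2@(0,0):P a3@(0,1):P a4@(4,0):R a5@(3,1):R a6@(3,1):R a7@(0,5):P a8@(3,3):R
t=3: a0@(3,4):P a1@(4,0):P a2@(4,0):P a3@(4,1):P a4@(0,0):R a5@(3,2):R a6@(3,2):R a7@(4,5):P a8@(4,3):R
t=4: a0@(3,3):P a1@(0,0):P a2@(0,0):P a3@(0,1):P a4@(1,0):R a5@(3,1):R a6@(3,1):R a7@(0,5):P a8@(0,3):R
t=5: a0@(3,2):P a1@(1,0):P a2@(1,0):P a3@(1,1):P a4@(2,0):R a5@(3,0):R a6@(3,0):R a7@(1,5):P a8@(1,3):R
t=6: a0@(3,1):P a1@(2,0):P a2@(2,0):P a3@(2,1):P a4@(3,0):R a5@(3,5):R a6@(3,5):R a7@(2,5):P a8@(1,4):R
t=7: a0@(3,0):P a1@(3,0):P a2@(3,0):P a3@(3,1):P a5@(4,5):R a6@(4,5):R a7@(3,5):P a8@(0,4):R
t=8: a0@(4,0):P a1@(4,0):P a2@(4,0):P a3@(3,0):P a5@(0,5):R a6@(0,5):R a7@(4,5):P a8@(1,4):R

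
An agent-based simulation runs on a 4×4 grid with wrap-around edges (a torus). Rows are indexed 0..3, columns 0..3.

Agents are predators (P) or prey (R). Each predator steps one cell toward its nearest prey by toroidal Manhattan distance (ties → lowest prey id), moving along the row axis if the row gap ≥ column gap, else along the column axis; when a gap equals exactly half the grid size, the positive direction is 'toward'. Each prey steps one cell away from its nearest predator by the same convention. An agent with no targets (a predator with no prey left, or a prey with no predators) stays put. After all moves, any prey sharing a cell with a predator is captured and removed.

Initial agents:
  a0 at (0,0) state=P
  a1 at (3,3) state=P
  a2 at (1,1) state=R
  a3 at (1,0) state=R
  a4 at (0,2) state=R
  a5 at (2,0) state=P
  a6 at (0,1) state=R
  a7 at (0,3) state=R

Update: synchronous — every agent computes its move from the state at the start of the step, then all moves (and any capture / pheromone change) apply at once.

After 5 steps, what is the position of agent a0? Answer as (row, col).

t=1: a0@(1,0):P a1@(0,3):P a2@(2,1):R a3@(2,0):R a4@(0,1):R a5@(1,0):P a6@(0,2):R a7@(0,2):R
t=2: a0@(2,0):P a1@(0,2):P a2@(3,1):R a3@(3,0):R a4@(3,1):R a5@(2,0):P a6@(0,1):R a7@(0,1):R
t=3: a0@(3,0):P a1@(0,1):P a3@(0,0):R a5@(3,0):P a6@(0,0):R a7@(0,0):R
t=4: a0@(0,0):P a1@(0,0):P a3@(1,0):R a5@(0,0):P a6@(1,0):R a7@(1,0):R
t=5: a0@(1,0):P a1@(1,0):P a3@(2,0):R a5@(1,0):P a6@(2,0):R a7@(2,0):R

(1, 0)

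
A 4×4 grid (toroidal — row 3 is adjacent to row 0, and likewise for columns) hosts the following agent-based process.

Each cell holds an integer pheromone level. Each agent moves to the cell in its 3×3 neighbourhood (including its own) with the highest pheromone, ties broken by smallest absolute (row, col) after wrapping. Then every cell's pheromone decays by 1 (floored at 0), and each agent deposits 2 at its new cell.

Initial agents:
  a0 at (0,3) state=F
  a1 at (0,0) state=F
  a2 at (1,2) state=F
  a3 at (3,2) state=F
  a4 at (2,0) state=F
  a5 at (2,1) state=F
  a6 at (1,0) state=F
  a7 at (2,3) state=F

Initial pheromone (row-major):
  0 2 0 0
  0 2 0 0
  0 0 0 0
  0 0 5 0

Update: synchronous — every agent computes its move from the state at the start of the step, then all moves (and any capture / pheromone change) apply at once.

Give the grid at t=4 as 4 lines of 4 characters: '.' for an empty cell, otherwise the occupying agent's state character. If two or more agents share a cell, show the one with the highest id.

t=1: a0@(3,2) a1@(0,1) a2@(0,1) a3@(3,2) a4@(1,1) a5@(3,2) a6@(0,1) a7@(3,2) | pheromone: 0 7 0 0 / 0 3 0 0 / 0 0 0 0 / 0 0 12 0
t=2: a0@(3,2) a1@(3,2) a2@(3,2) a3@(3,2) a4@(0,1) a5@(3,2) a6@(3,2) a7@(3,2) | pheromone: 0 8 0 0 / 0 2 0 0 / 0 0 0 0 / 0 0 25 0
t=3: a0@(3,2) a1@(3,2) a2@(3,2) a3@(3,2) a4@(3,2) a5@(3,2) a6@(3,2) a7@(3,2) | pheromone: 0 7 0 0 / 0 1 0 0 / 0 0 0 0 / 0 0 40 0
t=4: a0@(3,2) a1@(3,2) a2@(3,2) a3@(3,2) a4@(3,2) a5@(3,2) a6@(3,2) a7@(3,2) | pheromone: 0 6 0 0 / 0 0 0 0 / 0 0 0 0 / 0 0 55 0

....
....
....
..F.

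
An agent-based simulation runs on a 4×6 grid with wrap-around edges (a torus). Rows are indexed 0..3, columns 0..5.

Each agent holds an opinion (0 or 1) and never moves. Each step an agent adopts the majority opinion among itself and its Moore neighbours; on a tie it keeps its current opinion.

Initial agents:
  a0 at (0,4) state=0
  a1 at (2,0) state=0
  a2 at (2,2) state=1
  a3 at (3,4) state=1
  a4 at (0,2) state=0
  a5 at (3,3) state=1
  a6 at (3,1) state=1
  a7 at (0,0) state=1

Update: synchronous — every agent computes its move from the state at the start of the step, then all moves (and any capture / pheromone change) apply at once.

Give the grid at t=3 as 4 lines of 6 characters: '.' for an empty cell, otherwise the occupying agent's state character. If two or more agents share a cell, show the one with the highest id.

t=1: a0@(0,4):1 a1@(2,0):0 a2@(2,2):1 a3@(3,4):1 a4@(0,2):1 a5@(3,3):1 a6@(3,1):1 a7@(0,0):1
t=2: (unchanged — steady state)

1.1.1.
......
0.1...
.1.11.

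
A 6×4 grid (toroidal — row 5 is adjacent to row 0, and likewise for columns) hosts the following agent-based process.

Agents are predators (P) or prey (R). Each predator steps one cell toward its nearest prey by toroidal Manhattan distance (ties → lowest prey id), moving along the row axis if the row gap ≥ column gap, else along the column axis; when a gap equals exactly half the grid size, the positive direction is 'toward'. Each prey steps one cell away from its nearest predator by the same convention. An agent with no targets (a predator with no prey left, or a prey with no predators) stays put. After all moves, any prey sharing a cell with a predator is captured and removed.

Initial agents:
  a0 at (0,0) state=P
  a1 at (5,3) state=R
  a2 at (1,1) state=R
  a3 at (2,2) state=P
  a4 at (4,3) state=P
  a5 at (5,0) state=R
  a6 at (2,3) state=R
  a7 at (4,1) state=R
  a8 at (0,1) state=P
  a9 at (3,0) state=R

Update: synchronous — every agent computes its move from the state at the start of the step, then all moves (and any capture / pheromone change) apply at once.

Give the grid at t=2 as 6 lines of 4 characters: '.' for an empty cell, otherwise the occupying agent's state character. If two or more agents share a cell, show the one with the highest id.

...P
...R
PP..
RR..
P...
....

t=1: a0@(5,0):P a1@(0,3):R a2@(2,1):R a3@(2,3):P a4@(5,3):P a5@(4,0):R a6@(2,0):R a7@(4,0):R a8@(1,1):P a9@(2,0):R
t=2: a0@(4,0):P a1@(1,3):R a2@(3,1):R a3@(2,0):P a4@(0,3):P a5@(3,0):R a7@(3,0):R a8@(2,1):P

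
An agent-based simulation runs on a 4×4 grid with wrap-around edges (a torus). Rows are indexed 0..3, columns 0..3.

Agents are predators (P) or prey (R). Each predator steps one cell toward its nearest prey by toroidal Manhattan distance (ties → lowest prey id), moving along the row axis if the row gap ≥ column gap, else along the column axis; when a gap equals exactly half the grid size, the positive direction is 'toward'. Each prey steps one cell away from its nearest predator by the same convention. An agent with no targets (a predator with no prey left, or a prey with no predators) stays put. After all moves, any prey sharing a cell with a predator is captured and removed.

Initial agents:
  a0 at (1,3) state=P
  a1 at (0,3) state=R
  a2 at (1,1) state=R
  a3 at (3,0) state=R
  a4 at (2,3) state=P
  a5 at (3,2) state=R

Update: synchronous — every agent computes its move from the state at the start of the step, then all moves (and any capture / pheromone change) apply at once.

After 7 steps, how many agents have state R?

2

t=1: a0@(0,3):P a2@(1,0):R a3@(0,0):R a4@(3,3):P a5@(0,2):R
t=2: a0@(0,0):P a2@(2,0):R a3@(0,1):R a4@(0,3):P a5@(0,1):R
t=3: a0@(0,1):P a2@(1,0):R a3@(0,2):R a4@(0,0):P a5@(0,2):R
t=4: a0@(0,2):P a2@(2,0):R a3@(0,3):R a4@(1,0):P a5@(0,3):R
t=5: a0@(0,3):P a2@(3,0):R a3@(0,0):R a4@(2,0):P a5@(0,0):R
t=6: a0@(0,0):P a3@(0,1):R a4@(3,0):P a5@(0,1):R
t=7: a0@(0,1):P a3@(0,2):R a4@(0,0):P a5@(0,2):R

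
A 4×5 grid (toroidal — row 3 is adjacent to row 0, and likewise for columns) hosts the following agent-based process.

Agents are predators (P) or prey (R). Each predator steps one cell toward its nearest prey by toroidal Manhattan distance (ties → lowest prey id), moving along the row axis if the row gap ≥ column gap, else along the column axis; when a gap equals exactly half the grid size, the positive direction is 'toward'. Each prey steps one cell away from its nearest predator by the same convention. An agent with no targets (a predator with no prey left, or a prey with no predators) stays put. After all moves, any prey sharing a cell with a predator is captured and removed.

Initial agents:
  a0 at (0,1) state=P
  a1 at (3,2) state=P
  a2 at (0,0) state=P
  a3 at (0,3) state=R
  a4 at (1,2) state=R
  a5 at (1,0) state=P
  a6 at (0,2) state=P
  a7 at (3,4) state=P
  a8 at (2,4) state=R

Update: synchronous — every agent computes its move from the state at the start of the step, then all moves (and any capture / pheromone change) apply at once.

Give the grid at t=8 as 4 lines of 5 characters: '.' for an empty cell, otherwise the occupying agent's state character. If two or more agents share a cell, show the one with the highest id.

....R
.....
...P.
P..PP

t=1: a0@(0,2):P a1@(0,2):P a2@(0,4):P a4@(2,2):R a5@(1,1):P a6@(0,3):P a7@(2,4):P a8@(1,4):R
t=2: a0@(1,2):P a1@(1,2):P a2@(1,4):P a5@(2,1):P a6@(1,3):P a7@(1,4):P a8@(2,4):R
t=3: a0@(1,3):P a1@(1,3):P a2@(2,4):P a5@(2,0):P a6@(2,3):P a7@(2,4):P a8@(3,4):R
t=4: a0@(2,3):P a1@(2,3):P a2@(3,4):P a5@(3,0):P a6@(3,3):P a7@(3,4):P a8@(0,4):R
t=5: a0@(3,3):P a1@(3,3):P a2@(0,4):P a5@(0,0):P a6@(0,3):P a7@(0,4):P a8@(1,4):R
t=6: a0@(0,3):P a1@(0,3):P a2@(1,4):P a5@(1,0):P a6@(1,3):P a7@(1,4):P a8@(2,4):R
t=7: a0@(1,3):P a1@(1,3):P a2@(2,4):P a5@(2,0):P a6@(2,3):P a7@(2,4):P a8@(3,4):R
t=8: a0@(2,3):P a1@(2,3):P a2@(3,4):P a5@(3,0):P a6@(3,3):P a7@(3,4):P a8@(0,4):R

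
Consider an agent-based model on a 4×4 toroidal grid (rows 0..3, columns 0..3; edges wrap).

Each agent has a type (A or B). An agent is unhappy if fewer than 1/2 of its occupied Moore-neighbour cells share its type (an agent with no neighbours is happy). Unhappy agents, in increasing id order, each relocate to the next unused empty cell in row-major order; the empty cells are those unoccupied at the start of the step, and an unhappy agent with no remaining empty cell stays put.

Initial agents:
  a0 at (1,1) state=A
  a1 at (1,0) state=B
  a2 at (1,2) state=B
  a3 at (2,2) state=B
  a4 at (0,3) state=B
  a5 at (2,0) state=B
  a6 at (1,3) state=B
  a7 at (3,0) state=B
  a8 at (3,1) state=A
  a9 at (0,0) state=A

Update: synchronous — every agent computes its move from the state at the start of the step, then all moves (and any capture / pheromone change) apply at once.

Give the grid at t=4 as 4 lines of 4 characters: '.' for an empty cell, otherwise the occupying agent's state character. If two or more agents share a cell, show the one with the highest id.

A..B
BABB
B.BA
B...

t=1: a0@(0,1):A a1@(1,0):B a2@(1,2):B a3@(2,2):B a4@(0,3):B a5@(2,0):B a6@(1,3):B a7@(3,0):B a8@(0,2):A a9@(2,1):A
t=2: a0@(0,0):A a1@(1,0):B a2@(1,2):B a3@(2,2):B a4@(0,3):B a5@(2,0):B a6@(1,3):B a7@(3,0):B a8@(1,1):A a9@(2,3):A
t=3: a0@(0,1):A a1@(1,0):B a2@(1,2):B a3@(2,2):B a4@(0,3):B a5@(2,0):B a6@(1,3):B a7@(3,0):B a8@(0,2):A a9@(2,1):A
t=4: a0@(0,0):A a1@(1,0):B a2@(1,2):B a3@(2,2):B a4@(0,3):B a5@(2,0):B a6@(1,3):B a7@(3,0):B a8@(1,1):A a9@(2,3):A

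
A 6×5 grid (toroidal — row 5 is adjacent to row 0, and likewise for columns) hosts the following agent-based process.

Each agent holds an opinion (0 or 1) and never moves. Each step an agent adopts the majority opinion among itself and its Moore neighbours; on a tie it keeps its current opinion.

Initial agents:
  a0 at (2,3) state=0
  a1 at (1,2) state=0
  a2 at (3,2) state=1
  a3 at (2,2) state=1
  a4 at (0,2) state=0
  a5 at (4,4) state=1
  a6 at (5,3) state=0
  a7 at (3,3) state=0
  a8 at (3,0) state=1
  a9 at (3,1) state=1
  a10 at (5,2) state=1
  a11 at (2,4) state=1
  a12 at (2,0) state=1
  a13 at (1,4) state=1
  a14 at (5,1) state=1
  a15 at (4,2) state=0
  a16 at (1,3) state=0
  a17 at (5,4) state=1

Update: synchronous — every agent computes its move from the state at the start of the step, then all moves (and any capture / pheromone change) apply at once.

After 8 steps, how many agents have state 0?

t=1: a0@(2,3):0 a1@(1,2):0 a2@(3,2):1 a3@(2,2):0 a4@(0,2):0 a5@(4,4):1 a6@(5,3):0 a7@(3,3):1 a8@(3,0):1 a9@(3,1):1 a10@(5,2):0 a11@(2,4):1 a12@(2,0):1 a13@(1,4):1 a14@(5,1):1 a15@(4,2):1 a16@(1,3):0 a17@(5,4):1
t=2: (unchanged — steady state)

7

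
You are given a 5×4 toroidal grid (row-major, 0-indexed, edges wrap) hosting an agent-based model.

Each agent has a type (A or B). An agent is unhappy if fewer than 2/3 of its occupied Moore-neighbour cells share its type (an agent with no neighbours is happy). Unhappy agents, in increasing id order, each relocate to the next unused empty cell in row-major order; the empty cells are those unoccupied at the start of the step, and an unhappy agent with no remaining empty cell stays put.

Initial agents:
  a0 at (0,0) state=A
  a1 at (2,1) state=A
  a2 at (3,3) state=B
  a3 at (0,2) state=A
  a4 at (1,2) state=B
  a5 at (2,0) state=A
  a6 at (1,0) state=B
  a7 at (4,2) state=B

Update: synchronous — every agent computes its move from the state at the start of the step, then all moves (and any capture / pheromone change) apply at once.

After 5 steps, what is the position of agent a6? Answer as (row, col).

(3, 0)

t=1: a0@(0,1):A a1@(0,3):A a2@(1,1):B a3@(1,3):A a4@(2,2):B a5@(2,3):A a6@(3,0):B a7@(3,1):B
t=2: a0@(0,0):A a1@(0,3):A a2@(0,2):B a3@(1,3):A a4@(1,0):B a5@(1,2):A a6@(2,0):B a7@(3,1):B
t=3: a0@(0,0):A a1@(0,1):A a2@(1,1):B a3@(2,1):A a4@(2,2):B a5@(1,2):A a6@(2,0):B a7@(3,1):B
t=4: a0@(0,2):A a1@(0,1):A a2@(0,3):B a3@(1,0):A a4@(1,3):B a5@(2,3):A a6@(2,0):B a7@(3,1):B
t=5: a0@(0,0):A a1@(0,1):A a2@(1,1):B a3@(1,2):A a4@(2,1):B a5@(2,2):A a6@(3,0):B a7@(3,1):B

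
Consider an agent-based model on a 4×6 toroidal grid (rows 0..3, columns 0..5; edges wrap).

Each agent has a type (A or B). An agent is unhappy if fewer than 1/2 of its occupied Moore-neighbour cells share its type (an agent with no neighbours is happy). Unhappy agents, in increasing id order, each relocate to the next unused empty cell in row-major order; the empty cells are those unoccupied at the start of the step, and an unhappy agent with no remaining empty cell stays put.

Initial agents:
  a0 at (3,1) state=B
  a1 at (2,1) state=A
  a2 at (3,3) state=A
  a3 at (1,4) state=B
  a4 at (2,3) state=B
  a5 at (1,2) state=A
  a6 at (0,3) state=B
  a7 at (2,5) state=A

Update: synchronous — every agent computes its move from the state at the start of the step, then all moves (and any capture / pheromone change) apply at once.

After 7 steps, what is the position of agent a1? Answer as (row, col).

(2, 1)

t=1: a0@(0,0):B a1@(2,1):A a2@(0,1):A a3@(1,4):B a4@(0,2):B a5@(0,4):A a6@(0,5):B a7@(1,0):A
t=2: a0@(0,3):B a1@(2,1):A a2@(1,1):A a3@(1,4):B a4@(1,2):B a5@(1,3):A a6@(0,5):B a7@(1,0):A
t=3: a0@(0,3):B a1@(2,1):A a2@(1,1):A a3@(1,4):B a4@(0,0):B a5@(0,1):A a6@(0,5):B a7@(1,0):A
t=4: a0@(0,3):B a1@(2,1):A a2@(1,1):A a3@(1,4):B a4@(0,2):B a5@(0,1):A a6@(0,5):B a7@(1,0):A
t=5: a0@(0,3):B a1@(2,1):A a2@(1,1):A a3@(1,4):B a4@(0,0):B a5@(0,1):A a6@(0,5):B a7@(1,0):A
t=6: a0@(0,3):B a1@(2,1):A a2@(1,1):A a3@(1,4):B a4@(0,2):B a5@(0,1):A a6@(0,5):B a7@(1,0):A
t=7: a0@(0,3):B a1@(2,1):A a2@(1,1):A a3@(1,4):B a4@(0,0):B a5@(0,1):A a6@(0,5):B a7@(1,0):A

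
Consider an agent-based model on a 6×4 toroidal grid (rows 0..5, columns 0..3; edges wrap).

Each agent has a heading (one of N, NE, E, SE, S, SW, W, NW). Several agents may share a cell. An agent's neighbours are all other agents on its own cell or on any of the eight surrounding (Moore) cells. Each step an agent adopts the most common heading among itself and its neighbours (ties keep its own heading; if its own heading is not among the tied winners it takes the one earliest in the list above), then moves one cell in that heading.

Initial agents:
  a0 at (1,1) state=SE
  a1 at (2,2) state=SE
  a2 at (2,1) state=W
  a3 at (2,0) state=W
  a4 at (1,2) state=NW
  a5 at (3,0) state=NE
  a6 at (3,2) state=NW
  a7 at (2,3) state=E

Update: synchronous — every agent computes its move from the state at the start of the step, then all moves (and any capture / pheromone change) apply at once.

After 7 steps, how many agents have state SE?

6

t=1: a0@(2,2):SE a1@(3,3):SE a2@(2,0):W a3@(2,3):W a4@(2,3):SE a5@(3,3):W a6@(2,1):NW a7@(1,2):NW
t=2: a0@(3,3):SE a1@(4,0):SE a2@(2,3):W a3@(2,2):W a4@(3,0):SE a5@(3,2):W a6@(1,0):NW a7@(0,1):NW
t=3: a0@(4,0):SE a1@(5,1):SE a2@(2,2):W a3@(2,1):W a4@(4,1):SE a5@(3,1):W a6@(0,3):NW a7@(5,0):NW
t=4: a0@(5,1):SE a1@(0,2):SE a2@(2,1):W a3@(2,0):W a4@(5,2):SE a5@(3,0):W a6@(5,2):NW a7@(0,1):SE
t=5: a0@(0,2):SE a1@(1,3):SE a2@(2,0):W a3@(2,3):W a4@(0,3):SE a5@(3,3):W a6@(0,3):SE a7@(1,2):SE
t=6: a0@(1,3):SE a1@(2,0):SE a2@(2,3):W a3@(2,2):W a4@(1,0):SE a5@(3,2):W a6@(1,0):SE a7@(2,3):SE
t=7: a0@(2,0):SE a1@(3,1):SE a2@(3,0):SE a3@(2,1):W a4@(2,1):SE a5@(3,1):W a6@(2,1):SE a7@(3,0):SE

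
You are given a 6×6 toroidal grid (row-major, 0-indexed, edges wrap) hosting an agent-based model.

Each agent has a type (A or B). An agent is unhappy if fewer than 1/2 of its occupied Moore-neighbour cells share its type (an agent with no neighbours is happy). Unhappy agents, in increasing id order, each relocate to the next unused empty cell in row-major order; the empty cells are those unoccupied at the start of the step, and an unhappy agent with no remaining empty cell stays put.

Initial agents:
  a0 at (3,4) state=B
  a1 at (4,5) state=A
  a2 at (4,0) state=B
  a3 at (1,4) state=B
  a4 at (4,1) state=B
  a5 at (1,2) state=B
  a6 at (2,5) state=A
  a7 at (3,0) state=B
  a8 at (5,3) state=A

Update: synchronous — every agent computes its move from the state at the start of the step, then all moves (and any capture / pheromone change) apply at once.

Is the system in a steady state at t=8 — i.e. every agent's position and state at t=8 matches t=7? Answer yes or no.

t=1: a0@(0,0):B a1@(0,1):A a2@(4,0):B a3@(0,2):B a4@(4,1):B a5@(1,2):B a6@(0,3):A a7@(3,0):B a8@(5,3):A
t=2: a0@(0,4):B a1@(0,5):A a2@(4,0):B a3@(1,0):B a4@(4,1):B a5@(1,1):B a6@(1,3):A a7@(3,0):B a8@(5,3):A
t=3: a0@(0,0):B a1@(0,1):A a2@(4,0):B a3@(1,0):B a4@(4,1):B a5@(1,1):B a6@(0,2):A a7@(3,0):B a8@(0,3):A
t=4: a0@(0,0):B a1@(0,4):A a2@(4,0):B a3@(1,0):B a4@(4,1):B a5@(1,1):B a6@(0,2):A a7@(3,0):B a8@(0,3):A
t=5: (unchanged — steady state)

yes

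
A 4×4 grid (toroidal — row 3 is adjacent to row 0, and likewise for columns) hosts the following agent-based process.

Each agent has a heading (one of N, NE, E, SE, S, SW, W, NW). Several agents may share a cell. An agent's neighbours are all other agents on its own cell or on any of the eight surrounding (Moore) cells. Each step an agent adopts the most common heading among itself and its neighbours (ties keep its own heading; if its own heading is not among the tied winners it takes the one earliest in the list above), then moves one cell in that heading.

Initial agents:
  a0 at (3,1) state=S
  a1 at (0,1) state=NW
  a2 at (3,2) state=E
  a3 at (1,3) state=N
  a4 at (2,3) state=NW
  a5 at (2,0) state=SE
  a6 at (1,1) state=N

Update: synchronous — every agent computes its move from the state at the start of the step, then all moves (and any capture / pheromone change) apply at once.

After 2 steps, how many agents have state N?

4

t=1: a0@(0,1):S a1@(3,0):NW a2@(2,1):NW a3@(0,3):N a4@(1,2):NW a5@(1,0):N a6@(0,1):N
t=2: a0@(3,1):N a1@(2,3):NW a2@(1,0):NW a3@(3,3):N a4@(0,1):NW a5@(0,0):N a6@(3,1):N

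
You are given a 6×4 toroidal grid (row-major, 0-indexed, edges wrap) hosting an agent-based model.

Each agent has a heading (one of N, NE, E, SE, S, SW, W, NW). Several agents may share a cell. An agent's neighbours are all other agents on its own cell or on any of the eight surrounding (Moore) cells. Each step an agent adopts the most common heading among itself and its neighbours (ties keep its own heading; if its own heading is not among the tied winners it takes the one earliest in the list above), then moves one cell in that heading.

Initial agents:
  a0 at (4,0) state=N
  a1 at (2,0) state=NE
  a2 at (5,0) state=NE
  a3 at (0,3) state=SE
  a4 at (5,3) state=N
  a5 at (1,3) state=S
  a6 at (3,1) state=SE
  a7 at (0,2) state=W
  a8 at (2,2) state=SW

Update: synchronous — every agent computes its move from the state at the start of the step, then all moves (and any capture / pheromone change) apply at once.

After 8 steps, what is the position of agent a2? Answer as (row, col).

(3, 0)

t=1: a0@(3,0):N a1@(1,1):NE a2@(4,0):N a3@(1,0):SE a4@(4,3):N a5@(2,3):S a6@(4,2):SE a7@(0,1):W a8@(3,1):SW
t=2: a0@(2,0):N a1@(0,2):NE a2@(3,0):N a3@(2,1):SE a4@(3,3):N a5@(3,3):S a6@(5,3):SE a7@(0,0):W a8@(2,1):N
t=3: a0@(1,0):N a1@(5,3):NE a2@(2,0):N a3@(1,1):N a4@(2,3):N a5@(2,3):N a6@(0,0):SE a7@(0,3):W a8@(1,1):N
t=4: a0@(0,0):N a1@(4,0):NE a2@(1,0):N a3@(0,1):N a4@(1,3):N a5@(1,3):N a6@(5,0):N a7@(0,2):W a8@(0,1):N
t=5: a0@(5,0):N a1@(3,1):NE a2@(0,0):N a3@(5,1):N a4@(0,3):N a5@(0,3):N a6@(4,0):N a7@(5,2):N a8@(5,1):N
t=6: a0@(4,0):N a1@(2,2):NE a2@(5,0):N a3@(4,1):N a4@(5,3):N a5@(5,3):N a6@(3,0):N a7@(4,2):N a8@(4,1):N
t=7: a0@(3,0):N a1@(1,3):NE a2@(4,0):N a3@(3,1):N a4@(4,3):N a5@(4,3):N a6@(2,0):N a7@(3,2):N a8@(3,1):N
t=8: a0@(2,0):N a1@(0,0):NE a2@(3,0):N a3@(2,1):N a4@(3,3):N a5@(3,3):N a6@(1,0):N a7@(2,2):N a8@(2,1):N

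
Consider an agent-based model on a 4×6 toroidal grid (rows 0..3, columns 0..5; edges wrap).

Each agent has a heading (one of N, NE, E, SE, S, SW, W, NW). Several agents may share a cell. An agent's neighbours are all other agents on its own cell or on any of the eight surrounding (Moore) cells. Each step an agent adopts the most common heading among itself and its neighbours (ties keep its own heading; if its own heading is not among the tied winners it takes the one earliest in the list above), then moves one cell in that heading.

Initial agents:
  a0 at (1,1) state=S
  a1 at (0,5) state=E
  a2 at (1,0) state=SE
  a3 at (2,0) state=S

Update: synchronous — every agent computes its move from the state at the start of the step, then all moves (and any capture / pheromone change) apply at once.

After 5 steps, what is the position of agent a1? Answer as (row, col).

(3, 1)

t=1: a0@(2,1):S a1@(0,0):E a2@(2,0):S a3@(3,0):S
t=2: a0@(3,1):S a1@(0,1):E a2@(3,0):S a3@(0,0):S
t=3: a0@(0,1):S a1@(1,1):S a2@(0,0):S a3@(1,0):S
t=4: a0@(1,1):S a1@(2,1):S a2@(1,0):S a3@(2,0):S
t=5: a0@(2,1):S a1@(3,1):S a2@(2,0):S a3@(3,0):S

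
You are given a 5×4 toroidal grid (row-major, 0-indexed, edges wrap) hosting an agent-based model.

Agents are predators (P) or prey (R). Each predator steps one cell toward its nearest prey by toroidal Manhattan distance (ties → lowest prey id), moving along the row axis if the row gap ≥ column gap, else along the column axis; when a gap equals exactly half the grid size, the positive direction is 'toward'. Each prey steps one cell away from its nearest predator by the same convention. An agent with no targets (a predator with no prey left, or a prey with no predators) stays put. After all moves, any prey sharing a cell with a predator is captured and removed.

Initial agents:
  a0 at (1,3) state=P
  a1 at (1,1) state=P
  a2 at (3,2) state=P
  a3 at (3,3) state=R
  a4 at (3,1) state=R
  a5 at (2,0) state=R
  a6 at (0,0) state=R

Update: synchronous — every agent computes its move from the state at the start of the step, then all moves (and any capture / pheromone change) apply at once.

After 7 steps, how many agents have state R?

1

t=1: a0@(2,3):P a1@(2,1):P a2@(3,3):P a3@(3,0):R a4@(3,0):R a5@(3,0):R a6@(4,0):R
t=2: a0@(3,3):P a1@(3,1):P a2@(3,0):P a6@(0,0):R
t=3: a0@(4,3):P a1@(4,1):P a2@(4,0):P a6@(1,0):R
t=4: a0@(0,3):P a1@(0,1):P a2@(0,0):P a6@(2,0):R
t=5: a0@(1,3):P a1@(1,1):P a2@(1,0):P a6@(3,0):R
t=6: a0@(2,3):P a1@(2,1):P a2@(2,0):P a6@(4,0):R
t=7: a0@(3,3):P a1@(3,1):P a2@(3,0):P a6@(0,0):R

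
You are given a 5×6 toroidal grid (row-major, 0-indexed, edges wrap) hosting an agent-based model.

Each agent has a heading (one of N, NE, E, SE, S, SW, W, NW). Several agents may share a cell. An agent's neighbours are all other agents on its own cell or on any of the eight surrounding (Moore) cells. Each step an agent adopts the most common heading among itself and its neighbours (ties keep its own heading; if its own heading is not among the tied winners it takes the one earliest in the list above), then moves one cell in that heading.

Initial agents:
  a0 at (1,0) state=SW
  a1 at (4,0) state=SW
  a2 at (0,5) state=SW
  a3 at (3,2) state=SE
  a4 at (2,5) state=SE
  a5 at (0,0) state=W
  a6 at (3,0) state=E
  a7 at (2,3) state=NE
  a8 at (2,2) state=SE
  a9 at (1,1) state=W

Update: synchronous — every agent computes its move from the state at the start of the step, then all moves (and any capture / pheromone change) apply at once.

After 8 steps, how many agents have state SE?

4

t=1: a0@(2,5):SW a1@(0,5):SW a2@(1,4):SW a3@(4,3):SE a4@(3,0):SE a5@(1,5):SW a6@(3,1):E a7@(3,4):SE a8@(3,3):SE a9@(1,0):W
t=2: a0@(3,4):SW a1@(1,4):SW a2@(2,3):SW a3@(0,4):SE a4@(4,1):SE a5@(2,4):SW a6@(3,2):E a7@(4,5):SE a8@(4,4):SE a9@(2,5):SW
t=3: a0@(4,3):SW a1@(2,3):SW a2@(3,2):SW a3@(1,5):SE a4@(0,2):SE a5@(3,3):SW a6@(3,3):E a7@(0,0):SE a8@(0,5):SE a9@(3,4):SW
t=4: a0@(0,2):SW a1@(3,2):SW a2@(4,1):SW a3@(2,0):SE a4@(1,3):SE a5@(4,2):SW a6@(4,2):SW a7@(1,1):SE a8@(1,0):SE a9@(4,3):SW
t=5: a0@(1,1):SW a1@(4,1):SW a2@(0,0):SW a3@(3,1):SE a4@(2,4):SE a5@(0,1):SW a6@(0,1):SW a7@(2,2):SE a8@(2,1):SE a9@(0,2):SW
t=6: a0@(2,0):SW a1@(0,0):SW a2@(1,5):SW a3@(4,2):SE a4@(3,5):SE a5@(1,0):SW a6@(1,0):SW a7@(3,3):SE a8@(3,2):SE a9@(1,1):SW
t=7: a0@(3,5):SW a1@(1,5):SW a2@(2,4):SW a3@(0,3):SE a4@(4,0):SE a5@(2,5):SW a6@(2,5):SW a7@(4,4):SE a8@(4,3):SE a9@(2,0):SW
t=8: a0@(4,4):SW a1@(2,4):SW a2@(3,3):SW a3@(1,4):SE a4@(0,1):SE a5@(3,4):SW a6@(3,4):SW a7@(0,5):SE a8@(0,4):SE a9@(3,5):SW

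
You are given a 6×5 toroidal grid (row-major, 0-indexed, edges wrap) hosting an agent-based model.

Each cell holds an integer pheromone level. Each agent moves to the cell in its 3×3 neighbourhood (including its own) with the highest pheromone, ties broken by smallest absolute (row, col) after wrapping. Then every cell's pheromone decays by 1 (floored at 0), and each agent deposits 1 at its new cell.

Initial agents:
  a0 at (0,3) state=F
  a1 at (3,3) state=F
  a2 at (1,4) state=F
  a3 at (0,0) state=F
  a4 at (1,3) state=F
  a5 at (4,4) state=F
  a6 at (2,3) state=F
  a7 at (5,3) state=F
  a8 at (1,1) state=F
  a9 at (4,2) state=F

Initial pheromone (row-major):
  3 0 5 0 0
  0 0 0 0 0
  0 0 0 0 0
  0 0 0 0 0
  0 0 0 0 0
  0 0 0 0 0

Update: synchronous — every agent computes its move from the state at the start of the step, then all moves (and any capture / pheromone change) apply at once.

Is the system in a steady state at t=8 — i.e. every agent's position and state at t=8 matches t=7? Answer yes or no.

t=1: a0@(0,2) a1@(2,2) a2@(0,0) a3@(0,0) a4@(0,2) a5@(3,0) a6@(1,2) a7@(0,2) a8@(0,2) a9@(3,1) | pheromone: 4 0 8 0 0 / 0 0 1 0 0 / 0 0 1 0 0 / 1 1 0 0 0 / 0 0 0 0 0 / 0 0 0 0 0
t=2: a0@(0,2) a1@(1,2) a2@(0,0) a3@(0,0) a4@(0,2) a5@(3,0) a6@(0,2) a7@(0,2) a8@(0,2) a9@(2,2) | pheromone: 5 0 12 0 0 / 0 0 1 0 0 / 0 0 1 0 0 / 1 0 0 0 0 / 0 0 0 0 0 / 0 0 0 0 0
t=3: a0@(0,2) a1@(0,2) a2@(0,0) a3@(0,0) a4@(0,2) a5@(3,0) a6@(0,2) a7@(0,2) a8@(0,2) a9@(1,2) | pheromone: 6 0 17 0 0 / 0 0 1 0 0 / 0 0 0 0 0 / 1 0 0 0 0 / 0 0 0 0 0 / 0 0 0 0 0
t=4: a0@(0,2) a1@(0,2) a2@(0,0) a3@(0,0) a4@(0,2) a5@(3,0) a6@(0,2) a7@(0,2) a8@(0,2) a9@(0,2) | pheromone: 7 0 23 0 0 / 0 0 0 0 0 / 0 0 0 0 0 / 1 0 0 0 0 / 0 0 0 0 0 / 0 0 0 0 0
t=5: a0@(0,2) a1@(0,2) a2@(0,0) a3@(0,0) a4@(0,2) a5@(3,0) a6@(0,2) a7@(0,2) a8@(0,2) a9@(0,2) | pheromone: 8 0 29 0 0 / 0 0 0 0 0 / 0 0 0 0 0 / 1 0 0 0 0 / 0 0 0 0 0 / 0 0 0 0 0
t=6: a0@(0,2) a1@(0,2) a2@(0,0) a3@(0,0) a4@(0,2) a5@(3,0) a6@(0,2) a7@(0,2) a8@(0,2) a9@(0,2) | pheromone: 9 0 35 0 0 / 0 0 0 0 0 / 0 0 0 0 0 / 1 0 0 0 0 / 0 0 0 0 0 / 0 0 0 0 0
t=7: a0@(0,2) a1@(0,2) a2@(0,0) a3@(0,0) a4@(0,2) a5@(3,0) a6@(0,2) a7@(0,2) a8@(0,2) a9@(0,2) | pheromone: 10 0 41 0 0 / 0 0 0 0 0 / 0 0 0 0 0 / 1 0 0 0 0 / 0 0 0 0 0 / 0 0 0 0 0
t=8: a0@(0,2) a1@(0,2) a2@(0,0) a3@(0,0) a4@(0,2) a5@(3,0) a6@(0,2) a7@(0,2) a8@(0,2) a9@(0,2) | pheromone: 11 0 47 0 0 / 0 0 0 0 0 / 0 0 0 0 0 / 1 0 0 0 0 / 0 0 0 0 0 / 0 0 0 0 0

yes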